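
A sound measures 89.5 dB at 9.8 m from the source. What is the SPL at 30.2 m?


Given values:
  SPL1 = 89.5 dB, r1 = 9.8 m, r2 = 30.2 m
Formula: SPL2 = SPL1 - 20 * log10(r2 / r1)
Compute ratio: r2 / r1 = 30.2 / 9.8 = 3.0816
Compute log10: log10(3.0816) = 0.488776
Compute drop: 20 * 0.488776 = 9.7755
SPL2 = 89.5 - 9.7755 = 79.72

79.72 dB


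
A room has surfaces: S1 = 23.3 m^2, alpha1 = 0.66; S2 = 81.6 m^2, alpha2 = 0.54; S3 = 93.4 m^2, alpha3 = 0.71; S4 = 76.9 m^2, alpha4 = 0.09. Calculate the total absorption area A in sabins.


Given surfaces:
  Surface 1: 23.3 * 0.66 = 15.378
  Surface 2: 81.6 * 0.54 = 44.064
  Surface 3: 93.4 * 0.71 = 66.314
  Surface 4: 76.9 * 0.09 = 6.921
Formula: A = sum(Si * alpha_i)
A = 15.378 + 44.064 + 66.314 + 6.921
A = 132.68

132.68 sabins


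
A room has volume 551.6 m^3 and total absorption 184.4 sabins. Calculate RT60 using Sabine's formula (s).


Given values:
  V = 551.6 m^3
  A = 184.4 sabins
Formula: RT60 = 0.161 * V / A
Numerator: 0.161 * 551.6 = 88.8076
RT60 = 88.8076 / 184.4 = 0.482

0.482 s


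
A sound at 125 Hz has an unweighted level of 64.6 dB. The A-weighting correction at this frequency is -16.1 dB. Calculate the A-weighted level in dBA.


Given values:
  SPL = 64.6 dB
  A-weighting at 125 Hz = -16.1 dB
Formula: L_A = SPL + A_weight
L_A = 64.6 + (-16.1)
L_A = 48.5

48.5 dBA


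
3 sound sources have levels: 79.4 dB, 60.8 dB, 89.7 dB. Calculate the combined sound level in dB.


Formula: L_total = 10 * log10( sum(10^(Li/10)) )
  Source 1: 10^(79.4/10) = 87096358.9956
  Source 2: 10^(60.8/10) = 1202264.4346
  Source 3: 10^(89.7/10) = 933254300.797
Sum of linear values = 1021552924.2272
L_total = 10 * log10(1021552924.2272) = 90.09

90.09 dB


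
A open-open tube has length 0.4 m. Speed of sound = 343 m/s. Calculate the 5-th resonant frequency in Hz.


Given values:
  Tube type: open-open, L = 0.4 m, c = 343 m/s, n = 5
Formula: f_n = n * c / (2 * L)
Compute 2 * L = 2 * 0.4 = 0.8
f = 5 * 343 / 0.8
f = 2143.75

2143.75 Hz


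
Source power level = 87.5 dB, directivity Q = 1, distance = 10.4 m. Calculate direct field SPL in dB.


Given values:
  Lw = 87.5 dB, Q = 1, r = 10.4 m
Formula: SPL = Lw + 10 * log10(Q / (4 * pi * r^2))
Compute 4 * pi * r^2 = 4 * pi * 10.4^2 = 1359.1786
Compute Q / denom = 1 / 1359.1786 = 0.00073574
Compute 10 * log10(0.00073574) = -31.3328
SPL = 87.5 + (-31.3328) = 56.17

56.17 dB


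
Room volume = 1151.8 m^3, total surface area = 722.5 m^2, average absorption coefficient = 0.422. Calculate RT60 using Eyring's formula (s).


Given values:
  V = 1151.8 m^3, S = 722.5 m^2, alpha = 0.422
Formula: RT60 = 0.161 * V / (-S * ln(1 - alpha))
Compute ln(1 - 0.422) = ln(0.578) = -0.548181
Denominator: -722.5 * -0.548181 = 396.0608
Numerator: 0.161 * 1151.8 = 185.4398
RT60 = 185.4398 / 396.0608 = 0.468

0.468 s


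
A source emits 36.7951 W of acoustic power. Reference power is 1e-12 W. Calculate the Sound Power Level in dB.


Given values:
  W = 36.7951 W
  W_ref = 1e-12 W
Formula: SWL = 10 * log10(W / W_ref)
Compute ratio: W / W_ref = 36795100000000
Compute log10: log10(36795100000000) = 13.56579
Multiply: SWL = 10 * 13.56579 = 135.66

135.66 dB


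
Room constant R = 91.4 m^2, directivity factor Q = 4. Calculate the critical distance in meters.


Given values:
  R = 91.4 m^2, Q = 4
Formula: d_c = 0.141 * sqrt(Q * R)
Compute Q * R = 4 * 91.4 = 365.6
Compute sqrt(365.6) = 19.1207
d_c = 0.141 * 19.1207 = 2.696

2.696 m


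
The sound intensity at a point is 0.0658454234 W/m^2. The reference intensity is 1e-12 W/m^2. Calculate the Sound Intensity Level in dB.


Given values:
  I = 0.0658454234 W/m^2
  I_ref = 1e-12 W/m^2
Formula: SIL = 10 * log10(I / I_ref)
Compute ratio: I / I_ref = 65845423400
Compute log10: log10(65845423400) = 10.818526
Multiply: SIL = 10 * 10.818526 = 108.19

108.19 dB


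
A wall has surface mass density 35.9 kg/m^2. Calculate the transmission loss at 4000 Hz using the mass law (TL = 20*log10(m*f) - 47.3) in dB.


Given values:
  m = 35.9 kg/m^2, f = 4000 Hz
Formula: TL = 20 * log10(m * f) - 47.3
Compute m * f = 35.9 * 4000 = 143600.0
Compute log10(143600.0) = 5.157154
Compute 20 * 5.157154 = 103.1431
TL = 103.1431 - 47.3 = 55.84

55.84 dB


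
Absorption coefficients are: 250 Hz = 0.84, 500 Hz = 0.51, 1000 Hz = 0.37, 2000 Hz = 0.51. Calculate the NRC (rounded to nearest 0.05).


Given values:
  a_250 = 0.84, a_500 = 0.51
  a_1000 = 0.37, a_2000 = 0.51
Formula: NRC = (a250 + a500 + a1000 + a2000) / 4
Sum = 0.84 + 0.51 + 0.37 + 0.51 = 2.23
NRC = 2.23 / 4 = 0.5575
Rounded to nearest 0.05: 0.55

0.55


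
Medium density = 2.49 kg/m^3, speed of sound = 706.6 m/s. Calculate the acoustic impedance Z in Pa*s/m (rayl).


Given values:
  rho = 2.49 kg/m^3
  c = 706.6 m/s
Formula: Z = rho * c
Z = 2.49 * 706.6
Z = 1759.43

1759.43 rayl


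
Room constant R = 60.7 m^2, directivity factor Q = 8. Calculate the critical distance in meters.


Given values:
  R = 60.7 m^2, Q = 8
Formula: d_c = 0.141 * sqrt(Q * R)
Compute Q * R = 8 * 60.7 = 485.6
Compute sqrt(485.6) = 22.0363
d_c = 0.141 * 22.0363 = 3.107

3.107 m


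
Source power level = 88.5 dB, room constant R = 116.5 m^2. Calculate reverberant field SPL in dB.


Given values:
  Lw = 88.5 dB, R = 116.5 m^2
Formula: SPL = Lw + 10 * log10(4 / R)
Compute 4 / R = 4 / 116.5 = 0.034335
Compute 10 * log10(0.034335) = -14.6426
SPL = 88.5 + (-14.6426) = 73.86

73.86 dB


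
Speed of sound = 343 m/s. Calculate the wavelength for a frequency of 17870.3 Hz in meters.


Given values:
  c = 343 m/s, f = 17870.3 Hz
Formula: lambda = c / f
lambda = 343 / 17870.3
lambda = 0.0192

0.0192 m


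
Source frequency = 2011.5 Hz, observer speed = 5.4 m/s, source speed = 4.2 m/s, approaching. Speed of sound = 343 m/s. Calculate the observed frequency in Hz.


Given values:
  f_s = 2011.5 Hz, v_o = 5.4 m/s, v_s = 4.2 m/s
  Direction: approaching
Formula: f_o = f_s * (c + v_o) / (c - v_s)
Numerator: c + v_o = 343 + 5.4 = 348.4
Denominator: c - v_s = 343 - 4.2 = 338.8
f_o = 2011.5 * 348.4 / 338.8 = 2068.5

2068.5 Hz


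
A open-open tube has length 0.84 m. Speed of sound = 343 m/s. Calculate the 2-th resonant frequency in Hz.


Given values:
  Tube type: open-open, L = 0.84 m, c = 343 m/s, n = 2
Formula: f_n = n * c / (2 * L)
Compute 2 * L = 2 * 0.84 = 1.68
f = 2 * 343 / 1.68
f = 408.33

408.33 Hz


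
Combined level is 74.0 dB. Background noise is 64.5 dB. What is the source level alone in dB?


Given values:
  L_total = 74.0 dB, L_bg = 64.5 dB
Formula: L_source = 10 * log10(10^(L_total/10) - 10^(L_bg/10))
Convert to linear:
  10^(74.0/10) = 25118864.3151
  10^(64.5/10) = 2818382.9313
Difference: 25118864.3151 - 2818382.9313 = 22300481.3838
L_source = 10 * log10(22300481.3838) = 73.48

73.48 dB


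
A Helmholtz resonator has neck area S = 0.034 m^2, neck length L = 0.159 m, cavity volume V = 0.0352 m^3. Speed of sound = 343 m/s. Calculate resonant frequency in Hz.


Given values:
  S = 0.034 m^2, L = 0.159 m, V = 0.0352 m^3, c = 343 m/s
Formula: f = (c / (2*pi)) * sqrt(S / (V * L))
Compute V * L = 0.0352 * 0.159 = 0.0055968
Compute S / (V * L) = 0.034 / 0.0055968 = 6.0749
Compute sqrt(6.0749) = 2.464731
Compute c / (2*pi) = 343 / 6.283185 = 54.590148
f = 54.590148 * 2.464731 = 134.55

134.55 Hz


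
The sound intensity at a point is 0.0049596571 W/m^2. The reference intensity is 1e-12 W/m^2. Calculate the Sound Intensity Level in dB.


Given values:
  I = 0.0049596571 W/m^2
  I_ref = 1e-12 W/m^2
Formula: SIL = 10 * log10(I / I_ref)
Compute ratio: I / I_ref = 4959657100
Compute log10: log10(4959657100) = 9.695452
Multiply: SIL = 10 * 9.695452 = 96.95

96.95 dB


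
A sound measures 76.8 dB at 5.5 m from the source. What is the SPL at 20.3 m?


Given values:
  SPL1 = 76.8 dB, r1 = 5.5 m, r2 = 20.3 m
Formula: SPL2 = SPL1 - 20 * log10(r2 / r1)
Compute ratio: r2 / r1 = 20.3 / 5.5 = 3.6909
Compute log10: log10(3.6909) = 0.567132
Compute drop: 20 * 0.567132 = 11.3426
SPL2 = 76.8 - 11.3426 = 65.46

65.46 dB


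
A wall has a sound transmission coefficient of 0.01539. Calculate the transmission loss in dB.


Given values:
  tau = 0.01539
Formula: TL = 10 * log10(1 / tau)
Compute 1 / tau = 1 / 0.01539 = 64.9773
Compute log10(64.9773) = 1.812762
TL = 10 * 1.812762 = 18.13

18.13 dB


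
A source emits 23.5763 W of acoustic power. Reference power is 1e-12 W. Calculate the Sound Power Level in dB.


Given values:
  W = 23.5763 W
  W_ref = 1e-12 W
Formula: SWL = 10 * log10(W / W_ref)
Compute ratio: W / W_ref = 23576300000000
Compute log10: log10(23576300000000) = 13.372476
Multiply: SWL = 10 * 13.372476 = 133.72

133.72 dB


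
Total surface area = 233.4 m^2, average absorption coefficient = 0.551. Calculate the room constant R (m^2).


Given values:
  S = 233.4 m^2, alpha = 0.551
Formula: R = S * alpha / (1 - alpha)
Numerator: 233.4 * 0.551 = 128.6034
Denominator: 1 - 0.551 = 0.449
R = 128.6034 / 0.449 = 286.42

286.42 m^2


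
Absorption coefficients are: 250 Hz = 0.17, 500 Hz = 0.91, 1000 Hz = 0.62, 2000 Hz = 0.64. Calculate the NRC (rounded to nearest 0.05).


Given values:
  a_250 = 0.17, a_500 = 0.91
  a_1000 = 0.62, a_2000 = 0.64
Formula: NRC = (a250 + a500 + a1000 + a2000) / 4
Sum = 0.17 + 0.91 + 0.62 + 0.64 = 2.34
NRC = 2.34 / 4 = 0.585
Rounded to nearest 0.05: 0.6

0.6


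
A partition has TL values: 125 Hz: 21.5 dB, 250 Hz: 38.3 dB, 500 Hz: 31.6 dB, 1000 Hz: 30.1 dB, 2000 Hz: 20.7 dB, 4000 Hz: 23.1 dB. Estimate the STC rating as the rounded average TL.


Given TL values at each frequency:
  125 Hz: 21.5 dB
  250 Hz: 38.3 dB
  500 Hz: 31.6 dB
  1000 Hz: 30.1 dB
  2000 Hz: 20.7 dB
  4000 Hz: 23.1 dB
Formula: STC ~ round(average of TL values)
Sum = 21.5 + 38.3 + 31.6 + 30.1 + 20.7 + 23.1 = 165.3
Average = 165.3 / 6 = 27.55
Rounded: 28

28


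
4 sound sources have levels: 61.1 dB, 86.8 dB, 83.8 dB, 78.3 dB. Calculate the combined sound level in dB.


Formula: L_total = 10 * log10( sum(10^(Li/10)) )
  Source 1: 10^(61.1/10) = 1288249.5517
  Source 2: 10^(86.8/10) = 478630092.3226
  Source 3: 10^(83.8/10) = 239883291.9019
  Source 4: 10^(78.3/10) = 67608297.5392
Sum of linear values = 787409931.3154
L_total = 10 * log10(787409931.3154) = 88.96

88.96 dB


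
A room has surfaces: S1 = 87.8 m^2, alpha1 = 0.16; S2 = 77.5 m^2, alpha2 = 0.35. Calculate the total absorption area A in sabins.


Given surfaces:
  Surface 1: 87.8 * 0.16 = 14.048
  Surface 2: 77.5 * 0.35 = 27.125
Formula: A = sum(Si * alpha_i)
A = 14.048 + 27.125
A = 41.17

41.17 sabins


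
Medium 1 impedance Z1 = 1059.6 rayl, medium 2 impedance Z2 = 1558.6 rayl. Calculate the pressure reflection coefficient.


Given values:
  Z1 = 1059.6 rayl, Z2 = 1558.6 rayl
Formula: R = (Z2 - Z1) / (Z2 + Z1)
Numerator: Z2 - Z1 = 1558.6 - 1059.6 = 499.0
Denominator: Z2 + Z1 = 1558.6 + 1059.6 = 2618.2
R = 499.0 / 2618.2 = 0.1906

0.1906


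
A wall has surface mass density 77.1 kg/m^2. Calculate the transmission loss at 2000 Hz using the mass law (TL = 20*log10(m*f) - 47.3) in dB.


Given values:
  m = 77.1 kg/m^2, f = 2000 Hz
Formula: TL = 20 * log10(m * f) - 47.3
Compute m * f = 77.1 * 2000 = 154200.0
Compute log10(154200.0) = 5.188084
Compute 20 * 5.188084 = 103.7617
TL = 103.7617 - 47.3 = 56.46

56.46 dB


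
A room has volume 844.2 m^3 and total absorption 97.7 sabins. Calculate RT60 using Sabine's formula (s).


Given values:
  V = 844.2 m^3
  A = 97.7 sabins
Formula: RT60 = 0.161 * V / A
Numerator: 0.161 * 844.2 = 135.9162
RT60 = 135.9162 / 97.7 = 1.391

1.391 s


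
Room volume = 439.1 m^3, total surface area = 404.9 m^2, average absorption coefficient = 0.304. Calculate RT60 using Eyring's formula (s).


Given values:
  V = 439.1 m^3, S = 404.9 m^2, alpha = 0.304
Formula: RT60 = 0.161 * V / (-S * ln(1 - alpha))
Compute ln(1 - 0.304) = ln(0.696) = -0.362406
Denominator: -404.9 * -0.362406 = 146.7382
Numerator: 0.161 * 439.1 = 70.6951
RT60 = 70.6951 / 146.7382 = 0.482

0.482 s


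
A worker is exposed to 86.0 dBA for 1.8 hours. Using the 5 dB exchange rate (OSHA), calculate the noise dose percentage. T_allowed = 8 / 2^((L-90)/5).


Given values:
  L = 86.0 dBA, T = 1.8 hours
Formula: T_allowed = 8 / 2^((L - 90) / 5)
Compute exponent: (86.0 - 90) / 5 = -0.8
Compute 2^(-0.8) = 0.574349
T_allowed = 8 / 0.574349 = 13.928813 hours
Dose = (T / T_allowed) * 100
Dose = (1.8 / 13.928813) * 100 = 12.92

12.92 %


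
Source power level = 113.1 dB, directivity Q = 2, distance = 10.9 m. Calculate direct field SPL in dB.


Given values:
  Lw = 113.1 dB, Q = 2, r = 10.9 m
Formula: SPL = Lw + 10 * log10(Q / (4 * pi * r^2))
Compute 4 * pi * r^2 = 4 * pi * 10.9^2 = 1493.0105
Compute Q / denom = 2 / 1493.0105 = 0.00133958
Compute 10 * log10(0.00133958) = -28.7303
SPL = 113.1 + (-28.7303) = 84.37

84.37 dB


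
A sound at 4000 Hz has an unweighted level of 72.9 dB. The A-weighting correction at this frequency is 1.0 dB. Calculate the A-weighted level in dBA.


Given values:
  SPL = 72.9 dB
  A-weighting at 4000 Hz = 1.0 dB
Formula: L_A = SPL + A_weight
L_A = 72.9 + (1.0)
L_A = 73.9

73.9 dBA


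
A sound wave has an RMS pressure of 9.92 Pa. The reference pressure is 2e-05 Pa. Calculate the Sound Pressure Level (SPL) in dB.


Given values:
  p = 9.92 Pa
  p_ref = 2e-05 Pa
Formula: SPL = 20 * log10(p / p_ref)
Compute ratio: p / p_ref = 9.92 / 2e-05 = 496000
Compute log10: log10(496000) = 5.695482
Multiply: SPL = 20 * 5.695482 = 113.91

113.91 dB


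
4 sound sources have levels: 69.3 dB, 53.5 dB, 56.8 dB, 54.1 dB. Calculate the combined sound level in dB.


Formula: L_total = 10 * log10( sum(10^(Li/10)) )
  Source 1: 10^(69.3/10) = 8511380.382
  Source 2: 10^(53.5/10) = 223872.1139
  Source 3: 10^(56.8/10) = 478630.0923
  Source 4: 10^(54.1/10) = 257039.5783
Sum of linear values = 9470922.1665
L_total = 10 * log10(9470922.1665) = 69.76

69.76 dB


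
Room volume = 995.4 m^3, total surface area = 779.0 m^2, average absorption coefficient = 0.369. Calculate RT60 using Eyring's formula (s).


Given values:
  V = 995.4 m^3, S = 779.0 m^2, alpha = 0.369
Formula: RT60 = 0.161 * V / (-S * ln(1 - alpha))
Compute ln(1 - 0.369) = ln(0.631) = -0.460449
Denominator: -779.0 * -0.460449 = 358.6898
Numerator: 0.161 * 995.4 = 160.2594
RT60 = 160.2594 / 358.6898 = 0.447

0.447 s


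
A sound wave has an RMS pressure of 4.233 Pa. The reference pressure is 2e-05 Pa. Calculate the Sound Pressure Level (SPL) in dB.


Given values:
  p = 4.233 Pa
  p_ref = 2e-05 Pa
Formula: SPL = 20 * log10(p / p_ref)
Compute ratio: p / p_ref = 4.233 / 2e-05 = 211650
Compute log10: log10(211650) = 5.325618
Multiply: SPL = 20 * 5.325618 = 106.51

106.51 dB


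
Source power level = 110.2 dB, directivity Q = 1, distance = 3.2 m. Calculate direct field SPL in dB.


Given values:
  Lw = 110.2 dB, Q = 1, r = 3.2 m
Formula: SPL = Lw + 10 * log10(Q / (4 * pi * r^2))
Compute 4 * pi * r^2 = 4 * pi * 3.2^2 = 128.6796
Compute Q / denom = 1 / 128.6796 = 0.00777124
Compute 10 * log10(0.00777124) = -21.0951
SPL = 110.2 + (-21.0951) = 89.1

89.1 dB


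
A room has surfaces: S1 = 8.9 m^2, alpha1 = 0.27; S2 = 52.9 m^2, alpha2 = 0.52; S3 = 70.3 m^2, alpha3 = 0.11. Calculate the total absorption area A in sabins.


Given surfaces:
  Surface 1: 8.9 * 0.27 = 2.403
  Surface 2: 52.9 * 0.52 = 27.508
  Surface 3: 70.3 * 0.11 = 7.733
Formula: A = sum(Si * alpha_i)
A = 2.403 + 27.508 + 7.733
A = 37.64

37.64 sabins


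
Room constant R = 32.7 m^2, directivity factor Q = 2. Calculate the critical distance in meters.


Given values:
  R = 32.7 m^2, Q = 2
Formula: d_c = 0.141 * sqrt(Q * R)
Compute Q * R = 2 * 32.7 = 65.4
Compute sqrt(65.4) = 8.087
d_c = 0.141 * 8.087 = 1.14

1.14 m


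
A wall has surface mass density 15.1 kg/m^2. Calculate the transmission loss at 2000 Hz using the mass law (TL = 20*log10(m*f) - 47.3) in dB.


Given values:
  m = 15.1 kg/m^2, f = 2000 Hz
Formula: TL = 20 * log10(m * f) - 47.3
Compute m * f = 15.1 * 2000 = 30200.0
Compute log10(30200.0) = 4.480007
Compute 20 * 4.480007 = 89.6001
TL = 89.6001 - 47.3 = 42.3

42.3 dB


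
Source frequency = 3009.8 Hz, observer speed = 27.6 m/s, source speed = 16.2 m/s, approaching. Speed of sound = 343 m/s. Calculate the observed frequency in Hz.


Given values:
  f_s = 3009.8 Hz, v_o = 27.6 m/s, v_s = 16.2 m/s
  Direction: approaching
Formula: f_o = f_s * (c + v_o) / (c - v_s)
Numerator: c + v_o = 343 + 27.6 = 370.6
Denominator: c - v_s = 343 - 16.2 = 326.8
f_o = 3009.8 * 370.6 / 326.8 = 3413.19

3413.19 Hz


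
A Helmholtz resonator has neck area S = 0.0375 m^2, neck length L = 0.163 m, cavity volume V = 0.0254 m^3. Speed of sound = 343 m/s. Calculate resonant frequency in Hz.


Given values:
  S = 0.0375 m^2, L = 0.163 m, V = 0.0254 m^3, c = 343 m/s
Formula: f = (c / (2*pi)) * sqrt(S / (V * L))
Compute V * L = 0.0254 * 0.163 = 0.0041402
Compute S / (V * L) = 0.0375 / 0.0041402 = 9.0575
Compute sqrt(9.0575) = 3.009568
Compute c / (2*pi) = 343 / 6.283185 = 54.590148
f = 54.590148 * 3.009568 = 164.29

164.29 Hz


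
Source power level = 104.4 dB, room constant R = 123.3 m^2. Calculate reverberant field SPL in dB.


Given values:
  Lw = 104.4 dB, R = 123.3 m^2
Formula: SPL = Lw + 10 * log10(4 / R)
Compute 4 / R = 4 / 123.3 = 0.032441
Compute 10 * log10(0.032441) = -14.8891
SPL = 104.4 + (-14.8891) = 89.51

89.51 dB


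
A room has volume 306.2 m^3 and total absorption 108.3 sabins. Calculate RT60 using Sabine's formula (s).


Given values:
  V = 306.2 m^3
  A = 108.3 sabins
Formula: RT60 = 0.161 * V / A
Numerator: 0.161 * 306.2 = 49.2982
RT60 = 49.2982 / 108.3 = 0.455

0.455 s


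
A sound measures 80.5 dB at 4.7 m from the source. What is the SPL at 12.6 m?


Given values:
  SPL1 = 80.5 dB, r1 = 4.7 m, r2 = 12.6 m
Formula: SPL2 = SPL1 - 20 * log10(r2 / r1)
Compute ratio: r2 / r1 = 12.6 / 4.7 = 2.6809
Compute log10: log10(2.6809) = 0.428281
Compute drop: 20 * 0.428281 = 8.5656
SPL2 = 80.5 - 8.5656 = 71.93

71.93 dB


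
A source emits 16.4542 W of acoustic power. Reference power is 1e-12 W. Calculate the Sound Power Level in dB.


Given values:
  W = 16.4542 W
  W_ref = 1e-12 W
Formula: SWL = 10 * log10(W / W_ref)
Compute ratio: W / W_ref = 16454200000000
Compute log10: log10(16454200000000) = 13.216277
Multiply: SWL = 10 * 13.216277 = 132.16

132.16 dB


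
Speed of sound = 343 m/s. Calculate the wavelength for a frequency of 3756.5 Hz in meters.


Given values:
  c = 343 m/s, f = 3756.5 Hz
Formula: lambda = c / f
lambda = 343 / 3756.5
lambda = 0.0913

0.0913 m


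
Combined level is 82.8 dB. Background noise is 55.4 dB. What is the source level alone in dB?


Given values:
  L_total = 82.8 dB, L_bg = 55.4 dB
Formula: L_source = 10 * log10(10^(L_total/10) - 10^(L_bg/10))
Convert to linear:
  10^(82.8/10) = 190546071.7963
  10^(55.4/10) = 346736.8505
Difference: 190546071.7963 - 346736.8505 = 190199334.9458
L_source = 10 * log10(190199334.9458) = 82.79

82.79 dB


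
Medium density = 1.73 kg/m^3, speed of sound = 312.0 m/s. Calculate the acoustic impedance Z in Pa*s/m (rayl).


Given values:
  rho = 1.73 kg/m^3
  c = 312.0 m/s
Formula: Z = rho * c
Z = 1.73 * 312.0
Z = 539.76

539.76 rayl


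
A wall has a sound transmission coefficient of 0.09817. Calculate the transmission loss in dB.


Given values:
  tau = 0.09817
Formula: TL = 10 * log10(1 / tau)
Compute 1 / tau = 1 / 0.09817 = 10.1864
Compute log10(10.1864) = 1.008021
TL = 10 * 1.008021 = 10.08

10.08 dB


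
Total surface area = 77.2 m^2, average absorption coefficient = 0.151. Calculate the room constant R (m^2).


Given values:
  S = 77.2 m^2, alpha = 0.151
Formula: R = S * alpha / (1 - alpha)
Numerator: 77.2 * 0.151 = 11.6572
Denominator: 1 - 0.151 = 0.849
R = 11.6572 / 0.849 = 13.73

13.73 m^2


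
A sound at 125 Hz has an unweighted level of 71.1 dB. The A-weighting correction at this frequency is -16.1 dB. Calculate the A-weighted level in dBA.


Given values:
  SPL = 71.1 dB
  A-weighting at 125 Hz = -16.1 dB
Formula: L_A = SPL + A_weight
L_A = 71.1 + (-16.1)
L_A = 55.0

55.0 dBA


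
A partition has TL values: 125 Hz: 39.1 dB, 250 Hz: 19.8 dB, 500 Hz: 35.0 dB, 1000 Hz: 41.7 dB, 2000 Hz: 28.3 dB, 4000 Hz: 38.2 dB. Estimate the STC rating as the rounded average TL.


Given TL values at each frequency:
  125 Hz: 39.1 dB
  250 Hz: 19.8 dB
  500 Hz: 35.0 dB
  1000 Hz: 41.7 dB
  2000 Hz: 28.3 dB
  4000 Hz: 38.2 dB
Formula: STC ~ round(average of TL values)
Sum = 39.1 + 19.8 + 35.0 + 41.7 + 28.3 + 38.2 = 202.1
Average = 202.1 / 6 = 33.68
Rounded: 34

34


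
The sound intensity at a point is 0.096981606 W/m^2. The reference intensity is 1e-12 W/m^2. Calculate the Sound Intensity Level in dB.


Given values:
  I = 0.096981606 W/m^2
  I_ref = 1e-12 W/m^2
Formula: SIL = 10 * log10(I / I_ref)
Compute ratio: I / I_ref = 96981606000
Compute log10: log10(96981606000) = 10.986689
Multiply: SIL = 10 * 10.986689 = 109.87

109.87 dB


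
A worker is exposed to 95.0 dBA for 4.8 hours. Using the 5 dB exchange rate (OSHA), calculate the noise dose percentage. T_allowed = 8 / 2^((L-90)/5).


Given values:
  L = 95.0 dBA, T = 4.8 hours
Formula: T_allowed = 8 / 2^((L - 90) / 5)
Compute exponent: (95.0 - 90) / 5 = 1.0
Compute 2^(1.0) = 2.0
T_allowed = 8 / 2.0 = 4.0 hours
Dose = (T / T_allowed) * 100
Dose = (4.8 / 4.0) * 100 = 120.0

120.0 %


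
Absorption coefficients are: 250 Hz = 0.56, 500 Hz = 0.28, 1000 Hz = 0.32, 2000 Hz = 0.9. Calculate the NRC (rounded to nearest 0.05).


Given values:
  a_250 = 0.56, a_500 = 0.28
  a_1000 = 0.32, a_2000 = 0.9
Formula: NRC = (a250 + a500 + a1000 + a2000) / 4
Sum = 0.56 + 0.28 + 0.32 + 0.9 = 2.06
NRC = 2.06 / 4 = 0.515
Rounded to nearest 0.05: 0.5

0.5


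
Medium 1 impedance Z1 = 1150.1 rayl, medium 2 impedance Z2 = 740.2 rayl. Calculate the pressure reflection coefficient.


Given values:
  Z1 = 1150.1 rayl, Z2 = 740.2 rayl
Formula: R = (Z2 - Z1) / (Z2 + Z1)
Numerator: Z2 - Z1 = 740.2 - 1150.1 = -409.9
Denominator: Z2 + Z1 = 740.2 + 1150.1 = 1890.3
R = -409.9 / 1890.3 = -0.2168

-0.2168


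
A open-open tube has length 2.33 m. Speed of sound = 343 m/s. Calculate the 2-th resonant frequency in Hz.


Given values:
  Tube type: open-open, L = 2.33 m, c = 343 m/s, n = 2
Formula: f_n = n * c / (2 * L)
Compute 2 * L = 2 * 2.33 = 4.66
f = 2 * 343 / 4.66
f = 147.21

147.21 Hz


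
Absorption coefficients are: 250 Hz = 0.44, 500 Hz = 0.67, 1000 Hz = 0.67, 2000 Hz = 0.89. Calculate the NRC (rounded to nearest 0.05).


Given values:
  a_250 = 0.44, a_500 = 0.67
  a_1000 = 0.67, a_2000 = 0.89
Formula: NRC = (a250 + a500 + a1000 + a2000) / 4
Sum = 0.44 + 0.67 + 0.67 + 0.89 = 2.67
NRC = 2.67 / 4 = 0.6675
Rounded to nearest 0.05: 0.65

0.65


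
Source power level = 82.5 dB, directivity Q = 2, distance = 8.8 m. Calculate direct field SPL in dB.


Given values:
  Lw = 82.5 dB, Q = 2, r = 8.8 m
Formula: SPL = Lw + 10 * log10(Q / (4 * pi * r^2))
Compute 4 * pi * r^2 = 4 * pi * 8.8^2 = 973.1397
Compute Q / denom = 2 / 973.1397 = 0.0020552
Compute 10 * log10(0.0020552) = -26.8715
SPL = 82.5 + (-26.8715) = 55.63

55.63 dB


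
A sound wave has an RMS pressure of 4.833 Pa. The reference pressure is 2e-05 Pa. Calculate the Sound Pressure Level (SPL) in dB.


Given values:
  p = 4.833 Pa
  p_ref = 2e-05 Pa
Formula: SPL = 20 * log10(p / p_ref)
Compute ratio: p / p_ref = 4.833 / 2e-05 = 241650
Compute log10: log10(241650) = 5.383187
Multiply: SPL = 20 * 5.383187 = 107.66

107.66 dB


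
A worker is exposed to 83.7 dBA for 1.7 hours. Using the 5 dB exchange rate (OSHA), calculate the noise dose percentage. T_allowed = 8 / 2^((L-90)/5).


Given values:
  L = 83.7 dBA, T = 1.7 hours
Formula: T_allowed = 8 / 2^((L - 90) / 5)
Compute exponent: (83.7 - 90) / 5 = -1.26
Compute 2^(-1.26) = 0.417544
T_allowed = 8 / 0.417544 = 19.159657 hours
Dose = (T / T_allowed) * 100
Dose = (1.7 / 19.159657) * 100 = 8.87

8.87 %


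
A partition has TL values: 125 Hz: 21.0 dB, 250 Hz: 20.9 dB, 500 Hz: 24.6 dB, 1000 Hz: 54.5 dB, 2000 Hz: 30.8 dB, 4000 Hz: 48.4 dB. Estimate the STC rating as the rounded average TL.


Given TL values at each frequency:
  125 Hz: 21.0 dB
  250 Hz: 20.9 dB
  500 Hz: 24.6 dB
  1000 Hz: 54.5 dB
  2000 Hz: 30.8 dB
  4000 Hz: 48.4 dB
Formula: STC ~ round(average of TL values)
Sum = 21.0 + 20.9 + 24.6 + 54.5 + 30.8 + 48.4 = 200.2
Average = 200.2 / 6 = 33.37
Rounded: 33

33


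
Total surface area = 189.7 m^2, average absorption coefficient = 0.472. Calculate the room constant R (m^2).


Given values:
  S = 189.7 m^2, alpha = 0.472
Formula: R = S * alpha / (1 - alpha)
Numerator: 189.7 * 0.472 = 89.5384
Denominator: 1 - 0.472 = 0.528
R = 89.5384 / 0.528 = 169.58

169.58 m^2


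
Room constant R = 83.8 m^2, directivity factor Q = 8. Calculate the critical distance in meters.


Given values:
  R = 83.8 m^2, Q = 8
Formula: d_c = 0.141 * sqrt(Q * R)
Compute Q * R = 8 * 83.8 = 670.4
Compute sqrt(670.4) = 25.8921
d_c = 0.141 * 25.8921 = 3.651

3.651 m


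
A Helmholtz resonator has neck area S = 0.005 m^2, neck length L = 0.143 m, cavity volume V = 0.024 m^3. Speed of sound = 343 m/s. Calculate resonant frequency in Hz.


Given values:
  S = 0.005 m^2, L = 0.143 m, V = 0.024 m^3, c = 343 m/s
Formula: f = (c / (2*pi)) * sqrt(S / (V * L))
Compute V * L = 0.024 * 0.143 = 0.003432
Compute S / (V * L) = 0.005 / 0.003432 = 1.4569
Compute sqrt(1.4569) = 1.207021
Compute c / (2*pi) = 343 / 6.283185 = 54.590148
f = 54.590148 * 1.207021 = 65.89

65.89 Hz


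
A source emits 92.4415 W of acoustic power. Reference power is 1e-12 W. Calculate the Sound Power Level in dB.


Given values:
  W = 92.4415 W
  W_ref = 1e-12 W
Formula: SWL = 10 * log10(W / W_ref)
Compute ratio: W / W_ref = 92441500000000
Compute log10: log10(92441500000000) = 13.965867
Multiply: SWL = 10 * 13.965867 = 139.66

139.66 dB


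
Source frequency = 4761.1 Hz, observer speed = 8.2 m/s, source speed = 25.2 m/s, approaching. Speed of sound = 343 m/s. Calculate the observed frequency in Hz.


Given values:
  f_s = 4761.1 Hz, v_o = 8.2 m/s, v_s = 25.2 m/s
  Direction: approaching
Formula: f_o = f_s * (c + v_o) / (c - v_s)
Numerator: c + v_o = 343 + 8.2 = 351.2
Denominator: c - v_s = 343 - 25.2 = 317.8
f_o = 4761.1 * 351.2 / 317.8 = 5261.48

5261.48 Hz


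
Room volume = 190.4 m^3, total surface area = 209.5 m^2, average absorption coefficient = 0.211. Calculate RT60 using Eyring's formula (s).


Given values:
  V = 190.4 m^3, S = 209.5 m^2, alpha = 0.211
Formula: RT60 = 0.161 * V / (-S * ln(1 - alpha))
Compute ln(1 - 0.211) = ln(0.789) = -0.236989
Denominator: -209.5 * -0.236989 = 49.6492
Numerator: 0.161 * 190.4 = 30.6544
RT60 = 30.6544 / 49.6492 = 0.617

0.617 s


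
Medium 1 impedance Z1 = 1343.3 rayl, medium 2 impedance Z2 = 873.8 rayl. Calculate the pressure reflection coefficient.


Given values:
  Z1 = 1343.3 rayl, Z2 = 873.8 rayl
Formula: R = (Z2 - Z1) / (Z2 + Z1)
Numerator: Z2 - Z1 = 873.8 - 1343.3 = -469.5
Denominator: Z2 + Z1 = 873.8 + 1343.3 = 2217.1
R = -469.5 / 2217.1 = -0.2118

-0.2118


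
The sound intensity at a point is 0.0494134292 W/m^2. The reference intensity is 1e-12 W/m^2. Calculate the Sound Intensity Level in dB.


Given values:
  I = 0.0494134292 W/m^2
  I_ref = 1e-12 W/m^2
Formula: SIL = 10 * log10(I / I_ref)
Compute ratio: I / I_ref = 49413429200
Compute log10: log10(49413429200) = 10.693845
Multiply: SIL = 10 * 10.693845 = 106.94

106.94 dB


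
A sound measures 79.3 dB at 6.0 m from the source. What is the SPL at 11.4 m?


Given values:
  SPL1 = 79.3 dB, r1 = 6.0 m, r2 = 11.4 m
Formula: SPL2 = SPL1 - 20 * log10(r2 / r1)
Compute ratio: r2 / r1 = 11.4 / 6.0 = 1.9
Compute log10: log10(1.9) = 0.278754
Compute drop: 20 * 0.278754 = 5.5751
SPL2 = 79.3 - 5.5751 = 73.72

73.72 dB


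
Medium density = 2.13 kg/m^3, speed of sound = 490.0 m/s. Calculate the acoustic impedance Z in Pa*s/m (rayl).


Given values:
  rho = 2.13 kg/m^3
  c = 490.0 m/s
Formula: Z = rho * c
Z = 2.13 * 490.0
Z = 1043.7

1043.7 rayl


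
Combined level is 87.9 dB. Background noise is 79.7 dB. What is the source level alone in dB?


Given values:
  L_total = 87.9 dB, L_bg = 79.7 dB
Formula: L_source = 10 * log10(10^(L_total/10) - 10^(L_bg/10))
Convert to linear:
  10^(87.9/10) = 616595001.8615
  10^(79.7/10) = 93325430.0797
Difference: 616595001.8615 - 93325430.0797 = 523269571.7818
L_source = 10 * log10(523269571.7818) = 87.19

87.19 dB


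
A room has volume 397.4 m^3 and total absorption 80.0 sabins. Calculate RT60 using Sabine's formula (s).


Given values:
  V = 397.4 m^3
  A = 80.0 sabins
Formula: RT60 = 0.161 * V / A
Numerator: 0.161 * 397.4 = 63.9814
RT60 = 63.9814 / 80.0 = 0.8

0.8 s


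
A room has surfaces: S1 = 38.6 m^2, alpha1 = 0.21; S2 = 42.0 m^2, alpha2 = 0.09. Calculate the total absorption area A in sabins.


Given surfaces:
  Surface 1: 38.6 * 0.21 = 8.106
  Surface 2: 42.0 * 0.09 = 3.78
Formula: A = sum(Si * alpha_i)
A = 8.106 + 3.78
A = 11.89

11.89 sabins


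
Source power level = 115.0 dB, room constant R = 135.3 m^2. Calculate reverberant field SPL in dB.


Given values:
  Lw = 115.0 dB, R = 135.3 m^2
Formula: SPL = Lw + 10 * log10(4 / R)
Compute 4 / R = 4 / 135.3 = 0.029564
Compute 10 * log10(0.029564) = -15.2924
SPL = 115.0 + (-15.2924) = 99.71

99.71 dB


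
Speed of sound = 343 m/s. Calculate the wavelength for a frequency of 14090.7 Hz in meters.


Given values:
  c = 343 m/s, f = 14090.7 Hz
Formula: lambda = c / f
lambda = 343 / 14090.7
lambda = 0.0243

0.0243 m


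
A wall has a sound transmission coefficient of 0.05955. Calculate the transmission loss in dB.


Given values:
  tau = 0.05955
Formula: TL = 10 * log10(1 / tau)
Compute 1 / tau = 1 / 0.05955 = 16.7926
Compute log10(16.7926) = 1.225118
TL = 10 * 1.225118 = 12.25

12.25 dB


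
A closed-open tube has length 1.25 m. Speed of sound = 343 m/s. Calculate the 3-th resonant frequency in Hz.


Given values:
  Tube type: closed-open, L = 1.25 m, c = 343 m/s, n = 3
Formula: f_n = (2n - 1) * c / (4 * L)
Compute 2n - 1 = 2*3 - 1 = 5
Compute 4 * L = 4 * 1.25 = 5.0
f = 5 * 343 / 5.0
f = 343.0

343.0 Hz


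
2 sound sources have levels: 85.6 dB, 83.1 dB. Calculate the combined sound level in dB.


Formula: L_total = 10 * log10( sum(10^(Li/10)) )
  Source 1: 10^(85.6/10) = 363078054.7701
  Source 2: 10^(83.1/10) = 204173794.467
Sum of linear values = 567251849.2371
L_total = 10 * log10(567251849.2371) = 87.54

87.54 dB


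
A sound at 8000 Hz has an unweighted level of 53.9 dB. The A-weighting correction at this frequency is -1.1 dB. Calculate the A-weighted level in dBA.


Given values:
  SPL = 53.9 dB
  A-weighting at 8000 Hz = -1.1 dB
Formula: L_A = SPL + A_weight
L_A = 53.9 + (-1.1)
L_A = 52.8

52.8 dBA


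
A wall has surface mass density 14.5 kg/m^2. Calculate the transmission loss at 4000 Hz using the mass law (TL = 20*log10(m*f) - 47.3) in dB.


Given values:
  m = 14.5 kg/m^2, f = 4000 Hz
Formula: TL = 20 * log10(m * f) - 47.3
Compute m * f = 14.5 * 4000 = 58000.0
Compute log10(58000.0) = 4.763428
Compute 20 * 4.763428 = 95.2686
TL = 95.2686 - 47.3 = 47.97

47.97 dB


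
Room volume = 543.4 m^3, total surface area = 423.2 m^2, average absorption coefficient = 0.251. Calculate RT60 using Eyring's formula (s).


Given values:
  V = 543.4 m^3, S = 423.2 m^2, alpha = 0.251
Formula: RT60 = 0.161 * V / (-S * ln(1 - alpha))
Compute ln(1 - 0.251) = ln(0.749) = -0.289016
Denominator: -423.2 * -0.289016 = 122.3116
Numerator: 0.161 * 543.4 = 87.4874
RT60 = 87.4874 / 122.3116 = 0.715

0.715 s


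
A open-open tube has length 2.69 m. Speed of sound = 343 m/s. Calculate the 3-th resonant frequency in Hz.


Given values:
  Tube type: open-open, L = 2.69 m, c = 343 m/s, n = 3
Formula: f_n = n * c / (2 * L)
Compute 2 * L = 2 * 2.69 = 5.38
f = 3 * 343 / 5.38
f = 191.26

191.26 Hz


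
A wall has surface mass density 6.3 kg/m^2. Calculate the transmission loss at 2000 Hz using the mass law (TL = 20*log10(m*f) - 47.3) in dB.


Given values:
  m = 6.3 kg/m^2, f = 2000 Hz
Formula: TL = 20 * log10(m * f) - 47.3
Compute m * f = 6.3 * 2000 = 12600.0
Compute log10(12600.0) = 4.100371
Compute 20 * 4.100371 = 82.0074
TL = 82.0074 - 47.3 = 34.71

34.71 dB


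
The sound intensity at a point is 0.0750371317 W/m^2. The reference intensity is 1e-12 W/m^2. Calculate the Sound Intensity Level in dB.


Given values:
  I = 0.0750371317 W/m^2
  I_ref = 1e-12 W/m^2
Formula: SIL = 10 * log10(I / I_ref)
Compute ratio: I / I_ref = 75037131700
Compute log10: log10(75037131700) = 10.875276
Multiply: SIL = 10 * 10.875276 = 108.75

108.75 dB


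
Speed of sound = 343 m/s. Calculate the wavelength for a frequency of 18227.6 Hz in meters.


Given values:
  c = 343 m/s, f = 18227.6 Hz
Formula: lambda = c / f
lambda = 343 / 18227.6
lambda = 0.0188

0.0188 m


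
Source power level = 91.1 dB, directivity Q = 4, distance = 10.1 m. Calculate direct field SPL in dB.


Given values:
  Lw = 91.1 dB, Q = 4, r = 10.1 m
Formula: SPL = Lw + 10 * log10(Q / (4 * pi * r^2))
Compute 4 * pi * r^2 = 4 * pi * 10.1^2 = 1281.8955
Compute Q / denom = 4 / 1281.8955 = 0.00312038
Compute 10 * log10(0.00312038) = -25.0579
SPL = 91.1 + (-25.0579) = 66.04

66.04 dB


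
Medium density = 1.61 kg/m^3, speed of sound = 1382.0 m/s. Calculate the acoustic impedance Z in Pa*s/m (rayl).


Given values:
  rho = 1.61 kg/m^3
  c = 1382.0 m/s
Formula: Z = rho * c
Z = 1.61 * 1382.0
Z = 2225.02

2225.02 rayl


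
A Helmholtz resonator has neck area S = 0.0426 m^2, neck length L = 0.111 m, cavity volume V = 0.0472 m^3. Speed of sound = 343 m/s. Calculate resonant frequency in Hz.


Given values:
  S = 0.0426 m^2, L = 0.111 m, V = 0.0472 m^3, c = 343 m/s
Formula: f = (c / (2*pi)) * sqrt(S / (V * L))
Compute V * L = 0.0472 * 0.111 = 0.0052392
Compute S / (V * L) = 0.0426 / 0.0052392 = 8.131
Compute sqrt(8.131) = 2.851491
Compute c / (2*pi) = 343 / 6.283185 = 54.590148
f = 54.590148 * 2.851491 = 155.66

155.66 Hz


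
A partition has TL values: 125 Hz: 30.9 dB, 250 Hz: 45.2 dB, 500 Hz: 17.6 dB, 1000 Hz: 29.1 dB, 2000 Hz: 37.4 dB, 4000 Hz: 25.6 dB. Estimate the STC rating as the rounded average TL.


Given TL values at each frequency:
  125 Hz: 30.9 dB
  250 Hz: 45.2 dB
  500 Hz: 17.6 dB
  1000 Hz: 29.1 dB
  2000 Hz: 37.4 dB
  4000 Hz: 25.6 dB
Formula: STC ~ round(average of TL values)
Sum = 30.9 + 45.2 + 17.6 + 29.1 + 37.4 + 25.6 = 185.8
Average = 185.8 / 6 = 30.97
Rounded: 31

31


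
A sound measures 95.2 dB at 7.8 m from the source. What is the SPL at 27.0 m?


Given values:
  SPL1 = 95.2 dB, r1 = 7.8 m, r2 = 27.0 m
Formula: SPL2 = SPL1 - 20 * log10(r2 / r1)
Compute ratio: r2 / r1 = 27.0 / 7.8 = 3.4615
Compute log10: log10(3.4615) = 0.539264
Compute drop: 20 * 0.539264 = 10.7853
SPL2 = 95.2 - 10.7853 = 84.41

84.41 dB


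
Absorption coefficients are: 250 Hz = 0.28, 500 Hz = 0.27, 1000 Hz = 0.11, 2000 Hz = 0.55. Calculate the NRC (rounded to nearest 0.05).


Given values:
  a_250 = 0.28, a_500 = 0.27
  a_1000 = 0.11, a_2000 = 0.55
Formula: NRC = (a250 + a500 + a1000 + a2000) / 4
Sum = 0.28 + 0.27 + 0.11 + 0.55 = 1.21
NRC = 1.21 / 4 = 0.3025
Rounded to nearest 0.05: 0.3

0.3


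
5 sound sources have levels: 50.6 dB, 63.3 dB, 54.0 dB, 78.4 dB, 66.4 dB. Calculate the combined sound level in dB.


Formula: L_total = 10 * log10( sum(10^(Li/10)) )
  Source 1: 10^(50.6/10) = 114815.3621
  Source 2: 10^(63.3/10) = 2137962.0895
  Source 3: 10^(54.0/10) = 251188.6432
  Source 4: 10^(78.4/10) = 69183097.0919
  Source 5: 10^(66.4/10) = 4365158.3224
Sum of linear values = 76052221.5091
L_total = 10 * log10(76052221.5091) = 78.81

78.81 dB


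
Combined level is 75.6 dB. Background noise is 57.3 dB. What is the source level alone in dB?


Given values:
  L_total = 75.6 dB, L_bg = 57.3 dB
Formula: L_source = 10 * log10(10^(L_total/10) - 10^(L_bg/10))
Convert to linear:
  10^(75.6/10) = 36307805.477
  10^(57.3/10) = 537031.7964
Difference: 36307805.477 - 537031.7964 = 35770773.6806
L_source = 10 * log10(35770773.6806) = 75.54

75.54 dB


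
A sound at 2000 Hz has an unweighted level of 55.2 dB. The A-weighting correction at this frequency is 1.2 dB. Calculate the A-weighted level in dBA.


Given values:
  SPL = 55.2 dB
  A-weighting at 2000 Hz = 1.2 dB
Formula: L_A = SPL + A_weight
L_A = 55.2 + (1.2)
L_A = 56.4

56.4 dBA


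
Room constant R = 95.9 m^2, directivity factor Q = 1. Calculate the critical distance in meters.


Given values:
  R = 95.9 m^2, Q = 1
Formula: d_c = 0.141 * sqrt(Q * R)
Compute Q * R = 1 * 95.9 = 95.9
Compute sqrt(95.9) = 9.7929
d_c = 0.141 * 9.7929 = 1.381

1.381 m


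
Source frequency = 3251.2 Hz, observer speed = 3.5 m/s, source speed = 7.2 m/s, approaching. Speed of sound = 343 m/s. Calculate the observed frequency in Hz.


Given values:
  f_s = 3251.2 Hz, v_o = 3.5 m/s, v_s = 7.2 m/s
  Direction: approaching
Formula: f_o = f_s * (c + v_o) / (c - v_s)
Numerator: c + v_o = 343 + 3.5 = 346.5
Denominator: c - v_s = 343 - 7.2 = 335.8
f_o = 3251.2 * 346.5 / 335.8 = 3354.8

3354.8 Hz


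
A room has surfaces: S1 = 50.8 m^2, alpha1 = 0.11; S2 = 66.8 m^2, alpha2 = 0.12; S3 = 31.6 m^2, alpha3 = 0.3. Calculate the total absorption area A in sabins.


Given surfaces:
  Surface 1: 50.8 * 0.11 = 5.588
  Surface 2: 66.8 * 0.12 = 8.016
  Surface 3: 31.6 * 0.3 = 9.48
Formula: A = sum(Si * alpha_i)
A = 5.588 + 8.016 + 9.48
A = 23.08

23.08 sabins


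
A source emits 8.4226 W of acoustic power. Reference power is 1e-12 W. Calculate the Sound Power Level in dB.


Given values:
  W = 8.4226 W
  W_ref = 1e-12 W
Formula: SWL = 10 * log10(W / W_ref)
Compute ratio: W / W_ref = 8422600000000
Compute log10: log10(8422600000000) = 12.925446
Multiply: SWL = 10 * 12.925446 = 129.25

129.25 dB


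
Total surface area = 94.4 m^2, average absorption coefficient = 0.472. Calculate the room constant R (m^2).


Given values:
  S = 94.4 m^2, alpha = 0.472
Formula: R = S * alpha / (1 - alpha)
Numerator: 94.4 * 0.472 = 44.5568
Denominator: 1 - 0.472 = 0.528
R = 44.5568 / 0.528 = 84.39

84.39 m^2


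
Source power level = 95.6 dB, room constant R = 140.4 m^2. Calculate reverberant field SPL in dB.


Given values:
  Lw = 95.6 dB, R = 140.4 m^2
Formula: SPL = Lw + 10 * log10(4 / R)
Compute 4 / R = 4 / 140.4 = 0.02849
Compute 10 * log10(0.02849) = -15.4531
SPL = 95.6 + (-15.4531) = 80.15

80.15 dB


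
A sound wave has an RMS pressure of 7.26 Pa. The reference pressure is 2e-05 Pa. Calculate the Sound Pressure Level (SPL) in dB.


Given values:
  p = 7.26 Pa
  p_ref = 2e-05 Pa
Formula: SPL = 20 * log10(p / p_ref)
Compute ratio: p / p_ref = 7.26 / 2e-05 = 363000
Compute log10: log10(363000) = 5.559907
Multiply: SPL = 20 * 5.559907 = 111.2

111.2 dB


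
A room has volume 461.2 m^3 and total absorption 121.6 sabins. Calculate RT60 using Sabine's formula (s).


Given values:
  V = 461.2 m^3
  A = 121.6 sabins
Formula: RT60 = 0.161 * V / A
Numerator: 0.161 * 461.2 = 74.2532
RT60 = 74.2532 / 121.6 = 0.611

0.611 s


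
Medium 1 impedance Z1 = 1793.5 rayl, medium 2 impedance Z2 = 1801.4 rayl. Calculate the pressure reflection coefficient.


Given values:
  Z1 = 1793.5 rayl, Z2 = 1801.4 rayl
Formula: R = (Z2 - Z1) / (Z2 + Z1)
Numerator: Z2 - Z1 = 1801.4 - 1793.5 = 7.9
Denominator: Z2 + Z1 = 1801.4 + 1793.5 = 3594.9
R = 7.9 / 3594.9 = 0.0022

0.0022


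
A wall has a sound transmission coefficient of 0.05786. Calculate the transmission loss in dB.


Given values:
  tau = 0.05786
Formula: TL = 10 * log10(1 / tau)
Compute 1 / tau = 1 / 0.05786 = 17.2831
Compute log10(17.2831) = 1.237622
TL = 10 * 1.237622 = 12.38

12.38 dB


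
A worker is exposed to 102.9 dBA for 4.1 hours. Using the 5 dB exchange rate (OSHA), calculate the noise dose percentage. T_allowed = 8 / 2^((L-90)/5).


Given values:
  L = 102.9 dBA, T = 4.1 hours
Formula: T_allowed = 8 / 2^((L - 90) / 5)
Compute exponent: (102.9 - 90) / 5 = 2.58
Compute 2^(2.58) = 5.979397
T_allowed = 8 / 5.979397 = 1.337928 hours
Dose = (T / T_allowed) * 100
Dose = (4.1 / 1.337928) * 100 = 306.44

306.44 %
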